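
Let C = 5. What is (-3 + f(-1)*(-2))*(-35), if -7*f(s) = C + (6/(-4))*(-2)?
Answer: 25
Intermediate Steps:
f(s) = -8/7 (f(s) = -(5 + (6/(-4))*(-2))/7 = -(5 + (6*(-1/4))*(-2))/7 = -(5 - 3/2*(-2))/7 = -(5 + 3)/7 = -1/7*8 = -8/7)
(-3 + f(-1)*(-2))*(-35) = (-3 - 8/7*(-2))*(-35) = (-3 + 16/7)*(-35) = -5/7*(-35) = 25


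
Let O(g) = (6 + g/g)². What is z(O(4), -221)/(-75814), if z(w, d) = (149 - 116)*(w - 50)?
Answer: 33/75814 ≈ 0.00043528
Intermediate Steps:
O(g) = 49 (O(g) = (6 + 1)² = 7² = 49)
z(w, d) = -1650 + 33*w (z(w, d) = 33*(-50 + w) = -1650 + 33*w)
z(O(4), -221)/(-75814) = (-1650 + 33*49)/(-75814) = (-1650 + 1617)*(-1/75814) = -33*(-1/75814) = 33/75814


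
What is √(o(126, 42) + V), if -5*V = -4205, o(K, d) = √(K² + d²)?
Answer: √(841 + 42*√10) ≈ 31.206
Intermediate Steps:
V = 841 (V = -⅕*(-4205) = 841)
√(o(126, 42) + V) = √(√(126² + 42²) + 841) = √(√(15876 + 1764) + 841) = √(√17640 + 841) = √(42*√10 + 841) = √(841 + 42*√10)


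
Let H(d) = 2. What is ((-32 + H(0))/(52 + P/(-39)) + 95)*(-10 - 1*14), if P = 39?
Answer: -38520/17 ≈ -2265.9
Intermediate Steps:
((-32 + H(0))/(52 + P/(-39)) + 95)*(-10 - 1*14) = ((-32 + 2)/(52 + 39/(-39)) + 95)*(-10 - 1*14) = (-30/(52 + 39*(-1/39)) + 95)*(-10 - 14) = (-30/(52 - 1) + 95)*(-24) = (-30/51 + 95)*(-24) = (-30*1/51 + 95)*(-24) = (-10/17 + 95)*(-24) = (1605/17)*(-24) = -38520/17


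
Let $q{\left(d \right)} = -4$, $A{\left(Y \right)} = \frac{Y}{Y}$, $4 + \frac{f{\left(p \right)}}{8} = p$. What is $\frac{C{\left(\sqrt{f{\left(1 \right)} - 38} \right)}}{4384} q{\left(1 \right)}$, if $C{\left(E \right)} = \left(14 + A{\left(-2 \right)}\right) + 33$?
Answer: $- \frac{6}{137} \approx -0.043796$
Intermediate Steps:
$f{\left(p \right)} = -32 + 8 p$
$A{\left(Y \right)} = 1$
$C{\left(E \right)} = 48$ ($C{\left(E \right)} = \left(14 + 1\right) + 33 = 15 + 33 = 48$)
$\frac{C{\left(\sqrt{f{\left(1 \right)} - 38} \right)}}{4384} q{\left(1 \right)} = \frac{48}{4384} \left(-4\right) = 48 \cdot \frac{1}{4384} \left(-4\right) = \frac{3}{274} \left(-4\right) = - \frac{6}{137}$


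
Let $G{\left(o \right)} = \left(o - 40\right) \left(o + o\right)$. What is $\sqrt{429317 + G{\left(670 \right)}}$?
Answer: $\sqrt{1273517} \approx 1128.5$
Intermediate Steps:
$G{\left(o \right)} = 2 o \left(-40 + o\right)$ ($G{\left(o \right)} = \left(-40 + o\right) 2 o = 2 o \left(-40 + o\right)$)
$\sqrt{429317 + G{\left(670 \right)}} = \sqrt{429317 + 2 \cdot 670 \left(-40 + 670\right)} = \sqrt{429317 + 2 \cdot 670 \cdot 630} = \sqrt{429317 + 844200} = \sqrt{1273517}$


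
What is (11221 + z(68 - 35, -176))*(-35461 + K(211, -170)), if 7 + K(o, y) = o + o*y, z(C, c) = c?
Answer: -785597715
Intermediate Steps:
K(o, y) = -7 + o + o*y (K(o, y) = -7 + (o + o*y) = -7 + o + o*y)
(11221 + z(68 - 35, -176))*(-35461 + K(211, -170)) = (11221 - 176)*(-35461 + (-7 + 211 + 211*(-170))) = 11045*(-35461 + (-7 + 211 - 35870)) = 11045*(-35461 - 35666) = 11045*(-71127) = -785597715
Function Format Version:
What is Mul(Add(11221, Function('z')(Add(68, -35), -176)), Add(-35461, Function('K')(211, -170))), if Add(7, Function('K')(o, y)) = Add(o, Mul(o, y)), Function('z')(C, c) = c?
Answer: -785597715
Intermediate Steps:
Function('K')(o, y) = Add(-7, o, Mul(o, y)) (Function('K')(o, y) = Add(-7, Add(o, Mul(o, y))) = Add(-7, o, Mul(o, y)))
Mul(Add(11221, Function('z')(Add(68, -35), -176)), Add(-35461, Function('K')(211, -170))) = Mul(Add(11221, -176), Add(-35461, Add(-7, 211, Mul(211, -170)))) = Mul(11045, Add(-35461, Add(-7, 211, -35870))) = Mul(11045, Add(-35461, -35666)) = Mul(11045, -71127) = -785597715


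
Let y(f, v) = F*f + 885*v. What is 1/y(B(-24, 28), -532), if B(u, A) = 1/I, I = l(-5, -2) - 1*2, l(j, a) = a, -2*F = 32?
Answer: -1/470816 ≈ -2.1240e-6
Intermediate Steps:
F = -16 (F = -1/2*32 = -16)
I = -4 (I = -2 - 1*2 = -2 - 2 = -4)
B(u, A) = -1/4 (B(u, A) = 1/(-4) = -1/4)
y(f, v) = -16*f + 885*v
1/y(B(-24, 28), -532) = 1/(-16*(-1/4) + 885*(-532)) = 1/(4 - 470820) = 1/(-470816) = -1/470816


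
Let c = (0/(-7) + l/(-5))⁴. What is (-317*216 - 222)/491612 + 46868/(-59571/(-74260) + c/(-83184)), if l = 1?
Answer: 2223886552877896858911/38064241620309322 ≈ 58425.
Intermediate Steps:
c = 1/625 (c = (0/(-7) + 1/(-5))⁴ = (0*(-⅐) + 1*(-⅕))⁴ = (0 - ⅕)⁴ = (-⅕)⁴ = 1/625 ≈ 0.0016000)
(-317*216 - 222)/491612 + 46868/(-59571/(-74260) + c/(-83184)) = (-317*216 - 222)/491612 + 46868/(-59571/(-74260) + (1/625)/(-83184)) = (-68472 - 222)*(1/491612) + 46868/(-59571*(-1/74260) + (1/625)*(-1/83184)) = -68694*1/491612 + 46868/(59571/74260 - 1/51990000) = -34347/245806 + 46868/(154854810787/193038870000) = -34347/245806 + 46868*(193038870000/154854810787) = -34347/245806 + 9047345759160000/154854810787 = 2223886552877896858911/38064241620309322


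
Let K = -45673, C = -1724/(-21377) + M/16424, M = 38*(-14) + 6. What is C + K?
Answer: -8017791797515/175547924 ≈ -45673.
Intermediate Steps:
M = -526 (M = -532 + 6 = -526)
C = 8535337/175547924 (C = -1724/(-21377) - 526/16424 = -1724*(-1/21377) - 526*1/16424 = 1724/21377 - 263/8212 = 8535337/175547924 ≈ 0.048621)
C + K = 8535337/175547924 - 45673 = -8017791797515/175547924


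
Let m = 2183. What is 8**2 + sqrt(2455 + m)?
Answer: 64 + sqrt(4638) ≈ 132.10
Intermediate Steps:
8**2 + sqrt(2455 + m) = 8**2 + sqrt(2455 + 2183) = 64 + sqrt(4638)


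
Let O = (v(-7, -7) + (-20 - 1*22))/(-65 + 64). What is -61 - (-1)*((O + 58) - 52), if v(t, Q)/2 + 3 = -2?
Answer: -3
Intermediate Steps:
v(t, Q) = -10 (v(t, Q) = -6 + 2*(-2) = -6 - 4 = -10)
O = 52 (O = (-10 + (-20 - 1*22))/(-65 + 64) = (-10 + (-20 - 22))/(-1) = (-10 - 42)*(-1) = -52*(-1) = 52)
-61 - (-1)*((O + 58) - 52) = -61 - (-1)*((52 + 58) - 52) = -61 - (-1)*(110 - 52) = -61 - (-1)*58 = -61 - 1*(-58) = -61 + 58 = -3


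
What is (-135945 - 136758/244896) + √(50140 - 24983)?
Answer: -5548753913/40816 + √25157 ≈ -1.3579e+5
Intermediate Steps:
(-135945 - 136758/244896) + √(50140 - 24983) = (-135945 - 136758*1/244896) + √25157 = (-135945 - 22793/40816) + √25157 = -5548753913/40816 + √25157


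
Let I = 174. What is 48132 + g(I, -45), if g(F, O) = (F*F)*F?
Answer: 5316156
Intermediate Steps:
g(F, O) = F³ (g(F, O) = F²*F = F³)
48132 + g(I, -45) = 48132 + 174³ = 48132 + 5268024 = 5316156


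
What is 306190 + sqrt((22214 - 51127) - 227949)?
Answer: 306190 + I*sqrt(256862) ≈ 3.0619e+5 + 506.82*I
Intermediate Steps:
306190 + sqrt((22214 - 51127) - 227949) = 306190 + sqrt(-28913 - 227949) = 306190 + sqrt(-256862) = 306190 + I*sqrt(256862)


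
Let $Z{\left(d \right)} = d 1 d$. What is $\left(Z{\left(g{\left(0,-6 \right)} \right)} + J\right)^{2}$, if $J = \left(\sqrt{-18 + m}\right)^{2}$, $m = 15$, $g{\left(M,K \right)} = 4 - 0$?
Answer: $169$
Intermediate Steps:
$g{\left(M,K \right)} = 4$ ($g{\left(M,K \right)} = 4 + 0 = 4$)
$Z{\left(d \right)} = d^{2}$ ($Z{\left(d \right)} = d d = d^{2}$)
$J = -3$ ($J = \left(\sqrt{-18 + 15}\right)^{2} = \left(\sqrt{-3}\right)^{2} = \left(i \sqrt{3}\right)^{2} = -3$)
$\left(Z{\left(g{\left(0,-6 \right)} \right)} + J\right)^{2} = \left(4^{2} - 3\right)^{2} = \left(16 - 3\right)^{2} = 13^{2} = 169$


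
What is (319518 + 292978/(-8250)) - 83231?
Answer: 974537386/4125 ≈ 2.3625e+5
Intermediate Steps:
(319518 + 292978/(-8250)) - 83231 = (319518 + 292978*(-1/8250)) - 83231 = (319518 - 146489/4125) - 83231 = 1317865261/4125 - 83231 = 974537386/4125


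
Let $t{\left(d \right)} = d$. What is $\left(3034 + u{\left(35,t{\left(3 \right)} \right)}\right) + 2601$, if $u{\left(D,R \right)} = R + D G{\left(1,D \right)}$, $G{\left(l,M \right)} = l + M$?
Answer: $6898$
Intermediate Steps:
$G{\left(l,M \right)} = M + l$
$u{\left(D,R \right)} = R + D \left(1 + D\right)$ ($u{\left(D,R \right)} = R + D \left(D + 1\right) = R + D \left(1 + D\right)$)
$\left(3034 + u{\left(35,t{\left(3 \right)} \right)}\right) + 2601 = \left(3034 + \left(3 + 35 \left(1 + 35\right)\right)\right) + 2601 = \left(3034 + \left(3 + 35 \cdot 36\right)\right) + 2601 = \left(3034 + \left(3 + 1260\right)\right) + 2601 = \left(3034 + 1263\right) + 2601 = 4297 + 2601 = 6898$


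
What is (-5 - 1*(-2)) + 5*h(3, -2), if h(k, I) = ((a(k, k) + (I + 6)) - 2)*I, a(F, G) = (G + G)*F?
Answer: -203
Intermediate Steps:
a(F, G) = 2*F*G (a(F, G) = (2*G)*F = 2*F*G)
h(k, I) = I*(4 + I + 2*k²) (h(k, I) = ((2*k*k + (I + 6)) - 2)*I = ((2*k² + (6 + I)) - 2)*I = ((6 + I + 2*k²) - 2)*I = (4 + I + 2*k²)*I = I*(4 + I + 2*k²))
(-5 - 1*(-2)) + 5*h(3, -2) = (-5 - 1*(-2)) + 5*(-2*(4 - 2 + 2*3²)) = (-5 + 2) + 5*(-2*(4 - 2 + 2*9)) = -3 + 5*(-2*(4 - 2 + 18)) = -3 + 5*(-2*20) = -3 + 5*(-40) = -3 - 200 = -203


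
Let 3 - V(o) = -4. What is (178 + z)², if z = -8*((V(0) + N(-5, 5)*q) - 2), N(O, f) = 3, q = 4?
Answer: 1764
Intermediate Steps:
V(o) = 7 (V(o) = 3 - 1*(-4) = 3 + 4 = 7)
z = -136 (z = -8*((7 + 3*4) - 2) = -8*((7 + 12) - 2) = -8*(19 - 2) = -8*17 = -136)
(178 + z)² = (178 - 136)² = 42² = 1764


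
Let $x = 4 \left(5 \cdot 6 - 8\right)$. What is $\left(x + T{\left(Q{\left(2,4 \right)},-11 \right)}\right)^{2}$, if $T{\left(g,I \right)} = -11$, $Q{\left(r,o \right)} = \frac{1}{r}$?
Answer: $5929$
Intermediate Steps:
$x = 88$ ($x = 4 \left(30 - 8\right) = 4 \cdot 22 = 88$)
$\left(x + T{\left(Q{\left(2,4 \right)},-11 \right)}\right)^{2} = \left(88 - 11\right)^{2} = 77^{2} = 5929$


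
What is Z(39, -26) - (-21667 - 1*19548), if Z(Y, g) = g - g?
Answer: 41215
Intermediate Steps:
Z(Y, g) = 0
Z(39, -26) - (-21667 - 1*19548) = 0 - (-21667 - 1*19548) = 0 - (-21667 - 19548) = 0 - 1*(-41215) = 0 + 41215 = 41215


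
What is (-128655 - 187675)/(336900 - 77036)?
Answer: -158165/129932 ≈ -1.2173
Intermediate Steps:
(-128655 - 187675)/(336900 - 77036) = -316330/259864 = -316330*1/259864 = -158165/129932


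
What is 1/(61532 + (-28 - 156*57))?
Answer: 1/52612 ≈ 1.9007e-5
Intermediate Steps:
1/(61532 + (-28 - 156*57)) = 1/(61532 + (-28 - 8892)) = 1/(61532 - 8920) = 1/52612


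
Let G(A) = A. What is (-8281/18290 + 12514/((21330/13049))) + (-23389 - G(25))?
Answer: -614791082159/39012570 ≈ -15759.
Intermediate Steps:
(-8281/18290 + 12514/((21330/13049))) + (-23389 - G(25)) = (-8281/18290 + 12514/((21330/13049))) + (-23389 - 1*25) = (-8281*1/18290 + 12514/((21330*(1/13049)))) + (-23389 - 25) = (-8281/18290 + 12514/(21330/13049)) - 23414 = (-8281/18290 + 12514*(13049/21330)) - 23414 = (-8281/18290 + 81647593/10665) - 23414 = 298649231821/39012570 - 23414 = -614791082159/39012570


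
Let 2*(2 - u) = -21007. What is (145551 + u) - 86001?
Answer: 140111/2 ≈ 70056.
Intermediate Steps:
u = 21011/2 (u = 2 - ½*(-21007) = 2 + 21007/2 = 21011/2 ≈ 10506.)
(145551 + u) - 86001 = (145551 + 21011/2) - 86001 = 312113/2 - 86001 = 140111/2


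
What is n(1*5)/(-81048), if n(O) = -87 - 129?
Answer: 9/3377 ≈ 0.0026651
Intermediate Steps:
n(O) = -216
n(1*5)/(-81048) = -216/(-81048) = -216*(-1/81048) = 9/3377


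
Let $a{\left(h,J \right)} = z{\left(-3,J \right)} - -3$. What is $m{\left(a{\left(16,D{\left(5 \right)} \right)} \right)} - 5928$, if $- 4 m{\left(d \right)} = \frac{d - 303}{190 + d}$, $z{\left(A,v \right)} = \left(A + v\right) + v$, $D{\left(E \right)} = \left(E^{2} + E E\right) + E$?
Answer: $- \frac{7113407}{1200} \approx -5927.8$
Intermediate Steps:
$D{\left(E \right)} = E + 2 E^{2}$ ($D{\left(E \right)} = \left(E^{2} + E^{2}\right) + E = 2 E^{2} + E = E + 2 E^{2}$)
$z{\left(A,v \right)} = A + 2 v$
$a{\left(h,J \right)} = 2 J$ ($a{\left(h,J \right)} = \left(-3 + 2 J\right) - -3 = \left(-3 + 2 J\right) + 3 = 2 J$)
$m{\left(d \right)} = - \frac{-303 + d}{4 \left(190 + d\right)}$ ($m{\left(d \right)} = - \frac{\left(d - 303\right) \frac{1}{190 + d}}{4} = - \frac{\left(-303 + d\right) \frac{1}{190 + d}}{4} = - \frac{\frac{1}{190 + d} \left(-303 + d\right)}{4} = - \frac{-303 + d}{4 \left(190 + d\right)}$)
$m{\left(a{\left(16,D{\left(5 \right)} \right)} \right)} - 5928 = \frac{303 - 2 \cdot 5 \left(1 + 2 \cdot 5\right)}{4 \left(190 + 2 \cdot 5 \left(1 + 2 \cdot 5\right)\right)} - 5928 = \frac{303 - 2 \cdot 5 \left(1 + 10\right)}{4 \left(190 + 2 \cdot 5 \left(1 + 10\right)\right)} - 5928 = \frac{303 - 2 \cdot 5 \cdot 11}{4 \left(190 + 2 \cdot 5 \cdot 11\right)} - 5928 = \frac{303 - 2 \cdot 55}{4 \left(190 + 2 \cdot 55\right)} - 5928 = \frac{303 - 110}{4 \left(190 + 110\right)} - 5928 = \frac{303 - 110}{4 \cdot 300} - 5928 = \frac{1}{4} \cdot \frac{1}{300} \cdot 193 - 5928 = \frac{193}{1200} - 5928 = - \frac{7113407}{1200}$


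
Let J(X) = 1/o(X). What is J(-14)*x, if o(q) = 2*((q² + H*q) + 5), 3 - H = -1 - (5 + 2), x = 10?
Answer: 5/47 ≈ 0.10638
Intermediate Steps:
H = 11 (H = 3 - (-1 - (5 + 2)) = 3 - (-1 - 1*7) = 3 - (-1 - 7) = 3 - 1*(-8) = 3 + 8 = 11)
o(q) = 10 + 2*q² + 22*q (o(q) = 2*((q² + 11*q) + 5) = 2*(5 + q² + 11*q) = 10 + 2*q² + 22*q)
J(X) = 1/(10 + 2*X² + 22*X)
J(-14)*x = (1/(2*(5 + (-14)² + 11*(-14))))*10 = (1/(2*(5 + 196 - 154)))*10 = ((½)/47)*10 = ((½)*(1/47))*10 = (1/94)*10 = 5/47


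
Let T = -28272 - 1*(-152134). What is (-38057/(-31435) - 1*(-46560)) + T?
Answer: 5357253627/31435 ≈ 1.7042e+5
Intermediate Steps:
T = 123862 (T = -28272 + 152134 = 123862)
(-38057/(-31435) - 1*(-46560)) + T = (-38057/(-31435) - 1*(-46560)) + 123862 = (-38057*(-1/31435) + 46560) + 123862 = (38057/31435 + 46560) + 123862 = 1463651657/31435 + 123862 = 5357253627/31435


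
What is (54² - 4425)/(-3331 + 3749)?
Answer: -1509/418 ≈ -3.6100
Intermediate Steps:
(54² - 4425)/(-3331 + 3749) = (2916 - 4425)/418 = -1509*1/418 = -1509/418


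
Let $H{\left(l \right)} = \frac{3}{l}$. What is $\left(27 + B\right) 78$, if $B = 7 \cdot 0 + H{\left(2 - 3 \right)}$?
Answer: $1872$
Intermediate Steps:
$B = -3$ ($B = 7 \cdot 0 + \frac{3}{2 - 3} = 0 + \frac{3}{2 - 3} = 0 + \frac{3}{-1} = 0 + 3 \left(-1\right) = 0 - 3 = -3$)
$\left(27 + B\right) 78 = \left(27 - 3\right) 78 = 24 \cdot 78 = 1872$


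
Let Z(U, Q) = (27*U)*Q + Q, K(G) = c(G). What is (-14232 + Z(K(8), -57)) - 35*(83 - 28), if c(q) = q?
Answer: -28526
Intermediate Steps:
K(G) = G
Z(U, Q) = Q + 27*Q*U (Z(U, Q) = 27*Q*U + Q = Q + 27*Q*U)
(-14232 + Z(K(8), -57)) - 35*(83 - 28) = (-14232 - 57*(1 + 27*8)) - 35*(83 - 28) = (-14232 - 57*(1 + 216)) - 35*55 = (-14232 - 57*217) - 1925 = (-14232 - 12369) - 1925 = -26601 - 1925 = -28526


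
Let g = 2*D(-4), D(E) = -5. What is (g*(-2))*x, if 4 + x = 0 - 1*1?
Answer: -100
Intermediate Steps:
x = -5 (x = -4 + (0 - 1*1) = -4 + (0 - 1) = -4 - 1 = -5)
g = -10 (g = 2*(-5) = -10)
(g*(-2))*x = -10*(-2)*(-5) = 20*(-5) = -100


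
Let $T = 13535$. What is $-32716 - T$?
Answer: $-46251$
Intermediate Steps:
$-32716 - T = -32716 - 13535 = -46251$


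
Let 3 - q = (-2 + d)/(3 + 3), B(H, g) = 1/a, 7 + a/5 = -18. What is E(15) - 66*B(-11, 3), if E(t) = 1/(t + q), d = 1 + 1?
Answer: 1313/2250 ≈ 0.58356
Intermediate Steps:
a = -125 (a = -35 + 5*(-18) = -35 - 90 = -125)
d = 2
B(H, g) = -1/125 (B(H, g) = 1/(-125) = -1/125)
q = 3 (q = 3 - (-2 + 2)/(3 + 3) = 3 - 0/6 = 3 - 1*0 = 3 + 0 = 3)
E(t) = 1/(3 + t) (E(t) = 1/(t + 3) = 1/(3 + t))
E(15) - 66*B(-11, 3) = 1/(3 + 15) - 66*(-1/125) = 1/18 + 66/125 = 1313/2250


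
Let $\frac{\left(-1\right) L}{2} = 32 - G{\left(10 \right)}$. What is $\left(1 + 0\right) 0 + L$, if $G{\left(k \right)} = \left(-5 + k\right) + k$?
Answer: $-34$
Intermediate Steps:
$G{\left(k \right)} = -5 + 2 k$
$L = -34$ ($L = - 2 \left(32 - \left(-5 + 2 \cdot 10\right)\right) = - 2 \left(32 - \left(-5 + 20\right)\right) = - 2 \left(32 - 15\right) = \left(-2\right) 17 = -34$)
$\left(1 + 0\right) 0 + L = \left(1 + 0\right) 0 - 34 = 1 \cdot 0 - 34 = 0 - 34 = -34$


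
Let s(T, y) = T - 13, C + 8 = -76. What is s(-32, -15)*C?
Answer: 3780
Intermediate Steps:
C = -84 (C = -8 - 76 = -84)
s(T, y) = -13 + T
s(-32, -15)*C = (-13 - 32)*(-84) = -45*(-84) = 3780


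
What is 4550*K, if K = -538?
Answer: -2447900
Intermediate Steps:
4550*K = 4550*(-538) = -2447900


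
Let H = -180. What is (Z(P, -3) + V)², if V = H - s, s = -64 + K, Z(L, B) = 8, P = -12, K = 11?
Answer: 14161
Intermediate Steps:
s = -53 (s = -64 + 11 = -53)
V = -127 (V = -180 - 1*(-53) = -180 + 53 = -127)
(Z(P, -3) + V)² = (8 - 127)² = (-119)² = 14161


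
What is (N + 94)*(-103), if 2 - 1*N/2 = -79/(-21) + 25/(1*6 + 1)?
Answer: -25750/3 ≈ -8583.3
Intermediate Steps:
N = -32/3 (N = 4 - 2*(-79/(-21) + 25/(1*6 + 1)) = 4 - 2*(-79*(-1/21) + 25/(6 + 1)) = 4 - 2*(79/21 + 25/7) = 4 - 2*22/3 = 4 - 44/3 = -32/3 ≈ -10.667)
(N + 94)*(-103) = (-32/3 + 94)*(-103) = (250/3)*(-103) = -25750/3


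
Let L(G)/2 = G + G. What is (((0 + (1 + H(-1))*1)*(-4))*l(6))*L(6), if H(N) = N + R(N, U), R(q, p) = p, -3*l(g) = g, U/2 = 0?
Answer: 0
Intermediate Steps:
U = 0 (U = 2*0 = 0)
l(g) = -g/3
H(N) = N (H(N) = N + 0 = N)
L(G) = 4*G (L(G) = 2*(G + G) = 2*(2*G) = 4*G)
(((0 + (1 + H(-1))*1)*(-4))*l(6))*L(6) = (((0 + (1 - 1)*1)*(-4))*(-⅓*6))*(4*6) = (((0 + 0*1)*(-4))*(-2))*24 = (((0 + 0)*(-4))*(-2))*24 = ((0*(-4))*(-2))*24 = (0*(-2))*24 = 0*24 = 0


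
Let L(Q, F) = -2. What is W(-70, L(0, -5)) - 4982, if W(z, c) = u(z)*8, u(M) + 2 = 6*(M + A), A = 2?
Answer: -8262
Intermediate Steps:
u(M) = 10 + 6*M (u(M) = -2 + 6*(M + 2) = -2 + 6*(2 + M) = -2 + (12 + 6*M) = 10 + 6*M)
W(z, c) = 80 + 48*z (W(z, c) = (10 + 6*z)*8 = 80 + 48*z)
W(-70, L(0, -5)) - 4982 = (80 + 48*(-70)) - 4982 = (80 - 3360) - 4982 = -3280 - 4982 = -8262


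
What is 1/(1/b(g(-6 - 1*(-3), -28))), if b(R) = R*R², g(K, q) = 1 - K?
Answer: 64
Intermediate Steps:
b(R) = R³
1/(1/b(g(-6 - 1*(-3), -28))) = 1/(1/((1 - (-6 - 1*(-3)))³)) = 1/(1/((1 - (-6 + 3))³)) = 1/(1/((1 - 1*(-3))³)) = 1/(1/((1 + 3)³)) = 1/(1/(4³)) = 1/(1/64) = 64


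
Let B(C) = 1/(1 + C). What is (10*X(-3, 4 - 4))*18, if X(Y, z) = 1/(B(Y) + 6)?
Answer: 360/11 ≈ 32.727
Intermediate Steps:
X(Y, z) = 1/(6 + 1/(1 + Y)) (X(Y, z) = 1/(1/(1 + Y) + 6) = 1/(6 + 1/(1 + Y)))
(10*X(-3, 4 - 4))*18 = (10*((1 - 3)/(7 + 6*(-3))))*18 = (10*(-2/(7 - 18)))*18 = (10*(-2/(-11)))*18 = (10*(-1/11*(-2)))*18 = (10*(2/11))*18 = (20/11)*18 = 360/11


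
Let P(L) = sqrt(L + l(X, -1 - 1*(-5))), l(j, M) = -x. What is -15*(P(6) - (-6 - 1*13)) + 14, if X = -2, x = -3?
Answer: -316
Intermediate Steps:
l(j, M) = 3 (l(j, M) = -1*(-3) = 3)
P(L) = sqrt(3 + L) (P(L) = sqrt(L + 3) = sqrt(3 + L))
-15*(P(6) - (-6 - 1*13)) + 14 = -15*(sqrt(3 + 6) - (-6 - 1*13)) + 14 = -15*(sqrt(9) - (-6 - 13)) + 14 = -15*(3 - 1*(-19)) + 14 = -15*(3 + 19) + 14 = -15*22 + 14 = -330 + 14 = -316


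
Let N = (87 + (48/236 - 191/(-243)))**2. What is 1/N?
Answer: 205549569/1591392342016 ≈ 0.00012916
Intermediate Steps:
N = 1591392342016/205549569 (N = (87 + (48*(1/236) - 191*(-1/243)))**2 = (87 + (12/59 + 191/243))**2 = (87 + 14185/14337)**2 = (1261504/14337)**2 = 1591392342016/205549569 ≈ 7742.1)
1/N = 1/(1591392342016/205549569) = 205549569/1591392342016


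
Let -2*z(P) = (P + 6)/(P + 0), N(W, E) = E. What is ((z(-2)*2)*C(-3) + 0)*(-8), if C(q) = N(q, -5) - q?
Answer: 32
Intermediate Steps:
z(P) = -(6 + P)/(2*P) (z(P) = -(P + 6)/(2*(P + 0)) = -(6 + P)/(2*P))
C(q) = -5 - q
((z(-2)*2)*C(-3) + 0)*(-8) = ((((½)*(-6 - 1*(-2))/(-2))*2)*(-5 - 1*(-3)) + 0)*(-8) = ((((½)*(-½)*(-6 + 2))*2)*(-5 + 3) + 0)*(-8) = ((((½)*(-½)*(-4))*2)*(-2) + 0)*(-8) = ((1*2)*(-2) + 0)*(-8) = (2*(-2) + 0)*(-8) = (-4 + 0)*(-8) = -4*(-8) = 32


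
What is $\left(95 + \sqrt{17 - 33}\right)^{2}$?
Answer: $9009 + 760 i \approx 9009.0 + 760.0 i$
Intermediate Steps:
$\left(95 + \sqrt{17 - 33}\right)^{2} = \left(95 + \sqrt{-16}\right)^{2} = \left(95 + 4 i\right)^{2}$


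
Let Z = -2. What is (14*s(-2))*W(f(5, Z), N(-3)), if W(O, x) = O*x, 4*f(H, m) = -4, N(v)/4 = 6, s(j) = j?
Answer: 672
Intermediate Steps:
N(v) = 24 (N(v) = 4*6 = 24)
f(H, m) = -1 (f(H, m) = (¼)*(-4) = -1)
(14*s(-2))*W(f(5, Z), N(-3)) = (14*(-2))*(-1*24) = -28*(-24) = 672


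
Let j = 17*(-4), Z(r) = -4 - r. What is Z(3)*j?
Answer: 476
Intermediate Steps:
j = -68
Z(3)*j = (-4 - 1*3)*(-68) = (-4 - 3)*(-68) = -7*(-68) = 476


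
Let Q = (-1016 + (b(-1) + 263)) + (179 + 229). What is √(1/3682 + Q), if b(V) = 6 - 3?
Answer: I*√4636532726/3682 ≈ 18.493*I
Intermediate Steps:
b(V) = 3
Q = -342 (Q = (-1016 + (3 + 263)) + (179 + 229) = (-1016 + 266) + 408 = -750 + 408 = -342)
√(1/3682 + Q) = √(1/3682 - 342) = √(-1259243/3682) = I*√4636532726/3682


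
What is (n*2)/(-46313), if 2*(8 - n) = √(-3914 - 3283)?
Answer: -16/46313 + I*√7197/46313 ≈ -0.00034548 + 0.0018318*I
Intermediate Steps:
n = 8 - I*√7197/2 (n = 8 - √(-3914 - 3283)/2 = 8 - I*√7197/2 ≈ 8.0 - 42.418*I)
(n*2)/(-46313) = ((8 - I*√7197/2)*2)/(-46313) = (16 - I*√7197)*(-1/46313) = -16/46313 + I*√7197/46313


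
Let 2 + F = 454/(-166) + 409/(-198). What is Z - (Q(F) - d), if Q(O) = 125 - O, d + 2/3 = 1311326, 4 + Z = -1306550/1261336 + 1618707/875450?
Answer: 2974275384276187662721/2268378038015100 ≈ 1.3112e+6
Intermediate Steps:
F = -111761/16434 (F = -2 + (454/(-166) + 409/(-198)) = -2 + (454*(-1/166) + 409*(-1/198)) = -2 + (-227/83 - 409/198) = -2 - 78893/16434 = -111761/16434 ≈ -6.8006)
Z = -879758047437/276059150300 (Z = -4 + (-1306550/1261336 + 1618707/875450) = -4 + (-1306550*1/1261336 + 1618707*(1/875450)) = -4 + (-653275/630668 + 1618707/875450) = -4 + 224478553763/276059150300 = -879758047437/276059150300 ≈ -3.1868)
d = 3933976/3 (d = -⅔ + 1311326 = 3933976/3 ≈ 1.3113e+6)
Z - (Q(F) - d) = -879758047437/276059150300 - ((125 - 1*(-111761/16434)) - 1*3933976/3) = -879758047437/276059150300 - ((125 + 111761/16434) - 3933976/3) = -879758047437/276059150300 - (2166011/16434 - 3933976/3) = -879758047437/276059150300 - 1*(-21548154517/16434) = -879758047437/276059150300 + 21548154517/16434 = 2974275384276187662721/2268378038015100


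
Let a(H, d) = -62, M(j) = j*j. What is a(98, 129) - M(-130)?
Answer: -16962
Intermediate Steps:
M(j) = j²
a(98, 129) - M(-130) = -62 - 1*(-130)² = -62 - 1*16900 = -62 - 16900 = -16962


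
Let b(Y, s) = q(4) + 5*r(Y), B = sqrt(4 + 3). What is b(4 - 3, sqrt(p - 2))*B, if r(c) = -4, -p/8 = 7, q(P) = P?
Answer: -16*sqrt(7) ≈ -42.332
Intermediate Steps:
p = -56 (p = -8*7 = -56)
B = sqrt(7) ≈ 2.6458
b(Y, s) = -16 (b(Y, s) = 4 + 5*(-4) = 4 - 20 = -16)
b(4 - 3, sqrt(p - 2))*B = -16*sqrt(7)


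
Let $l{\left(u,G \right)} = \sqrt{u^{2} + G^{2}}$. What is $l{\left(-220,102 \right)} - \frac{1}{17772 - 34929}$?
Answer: $\frac{1}{17157} + 2 \sqrt{14701} \approx 242.5$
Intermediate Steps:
$l{\left(u,G \right)} = \sqrt{G^{2} + u^{2}}$
$l{\left(-220,102 \right)} - \frac{1}{17772 - 34929} = \sqrt{102^{2} + \left(-220\right)^{2}} - \frac{1}{17772 - 34929} = \sqrt{10404 + 48400} - \frac{1}{-17157} = \sqrt{58804} - - \frac{1}{17157} = 2 \sqrt{14701} + \frac{1}{17157} = \frac{1}{17157} + 2 \sqrt{14701}$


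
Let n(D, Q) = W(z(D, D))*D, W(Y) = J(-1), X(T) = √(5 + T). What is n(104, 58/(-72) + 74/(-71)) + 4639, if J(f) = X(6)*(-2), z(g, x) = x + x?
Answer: 4639 - 208*√11 ≈ 3949.1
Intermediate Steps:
z(g, x) = 2*x
J(f) = -2*√11 (J(f) = √(5 + 6)*(-2) = √11*(-2) = -2*√11)
W(Y) = -2*√11
n(D, Q) = -2*D*√11 (n(D, Q) = (-2*√11)*D = -2*D*√11)
n(104, 58/(-72) + 74/(-71)) + 4639 = -2*104*√11 + 4639 = -208*√11 + 4639 = 4639 - 208*√11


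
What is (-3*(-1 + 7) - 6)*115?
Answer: -2760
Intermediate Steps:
(-3*(-1 + 7) - 6)*115 = (-3*6 - 6)*115 = (-18 - 6)*115 = -24*115 = -2760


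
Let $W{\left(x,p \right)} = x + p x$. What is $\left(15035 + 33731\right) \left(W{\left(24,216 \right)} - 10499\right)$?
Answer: $-258020906$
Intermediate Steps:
$\left(15035 + 33731\right) \left(W{\left(24,216 \right)} - 10499\right) = \left(15035 + 33731\right) \left(24 \left(1 + 216\right) - 10499\right) = 48766 \left(24 \cdot 217 - 10499\right) = 48766 \left(5208 - 10499\right) = 48766 \left(-5291\right) = -258020906$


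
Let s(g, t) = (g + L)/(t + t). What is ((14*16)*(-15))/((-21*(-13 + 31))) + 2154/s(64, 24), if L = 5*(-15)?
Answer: -929648/99 ≈ -9390.4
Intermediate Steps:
L = -75
s(g, t) = (-75 + g)/(2*t) (s(g, t) = (g - 75)/(t + t) = (-75 + g)/((2*t)) = (-75 + g)*(1/(2*t)) = (-75 + g)/(2*t))
((14*16)*(-15))/((-21*(-13 + 31))) + 2154/s(64, 24) = ((14*16)*(-15))/((-21*(-13 + 31))) + 2154/(((½)*(-75 + 64)/24)) = (224*(-15))/((-21*18)) + 2154/(((½)*(1/24)*(-11))) = -3360/(-378) + 2154/(-11/48) = -3360*(-1/378) + 2154*(-48/11) = 80/9 - 103392/11 = -929648/99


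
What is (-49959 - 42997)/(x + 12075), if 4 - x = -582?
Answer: -92956/12661 ≈ -7.3419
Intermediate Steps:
x = 586 (x = 4 - 1*(-582) = 4 + 582 = 586)
(-49959 - 42997)/(x + 12075) = (-49959 - 42997)/(586 + 12075) = -92956/12661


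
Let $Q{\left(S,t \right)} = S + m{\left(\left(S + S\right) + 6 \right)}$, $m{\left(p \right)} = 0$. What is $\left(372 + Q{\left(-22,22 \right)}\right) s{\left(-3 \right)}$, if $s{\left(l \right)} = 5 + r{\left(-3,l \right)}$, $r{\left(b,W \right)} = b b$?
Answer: $4900$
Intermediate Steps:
$r{\left(b,W \right)} = b^{2}$
$Q{\left(S,t \right)} = S$ ($Q{\left(S,t \right)} = S + 0 = S$)
$s{\left(l \right)} = 14$ ($s{\left(l \right)} = 5 + \left(-3\right)^{2} = 5 + 9 = 14$)
$\left(372 + Q{\left(-22,22 \right)}\right) s{\left(-3 \right)} = \left(372 - 22\right) 14 = 350 \cdot 14 = 4900$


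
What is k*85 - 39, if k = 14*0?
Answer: -39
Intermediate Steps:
k = 0
k*85 - 39 = 0*85 - 39 = 0 - 39 = -39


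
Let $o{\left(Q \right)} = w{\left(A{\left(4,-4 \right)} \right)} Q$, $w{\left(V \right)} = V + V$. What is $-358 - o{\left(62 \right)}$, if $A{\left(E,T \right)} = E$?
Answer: $-854$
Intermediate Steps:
$w{\left(V \right)} = 2 V$
$o{\left(Q \right)} = 8 Q$ ($o{\left(Q \right)} = 2 \cdot 4 Q = 8 Q$)
$-358 - o{\left(62 \right)} = -358 - 8 \cdot 62 = -358 - 496 = -854$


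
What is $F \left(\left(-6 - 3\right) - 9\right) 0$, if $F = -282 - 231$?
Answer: $0$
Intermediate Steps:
$F = -513$
$F \left(\left(-6 - 3\right) - 9\right) 0 = - 513 \left(\left(-6 - 3\right) - 9\right) 0 = - 513 \left(-9 - 9\right) 0 = - 513 \left(\left(-18\right) 0\right) = \left(-513\right) 0 = 0$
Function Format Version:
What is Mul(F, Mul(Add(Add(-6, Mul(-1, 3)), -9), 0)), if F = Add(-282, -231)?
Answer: 0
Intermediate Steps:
F = -513
Mul(F, Mul(Add(Add(-6, Mul(-1, 3)), -9), 0)) = Mul(-513, Mul(Add(Add(-6, Mul(-1, 3)), -9), 0)) = Mul(-513, Mul(Add(Add(-6, -3), -9), 0)) = Mul(-513, Mul(Add(-9, -9), 0)) = Mul(-513, Mul(-18, 0)) = Mul(-513, 0) = 0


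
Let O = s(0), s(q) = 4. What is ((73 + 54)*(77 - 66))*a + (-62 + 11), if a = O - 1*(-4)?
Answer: 11125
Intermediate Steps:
O = 4
a = 8 (a = 4 - 1*(-4) = 4 + 4 = 8)
((73 + 54)*(77 - 66))*a + (-62 + 11) = ((73 + 54)*(77 - 66))*8 + (-62 + 11) = (127*11)*8 - 51 = 1397*8 - 51 = 11176 - 51 = 11125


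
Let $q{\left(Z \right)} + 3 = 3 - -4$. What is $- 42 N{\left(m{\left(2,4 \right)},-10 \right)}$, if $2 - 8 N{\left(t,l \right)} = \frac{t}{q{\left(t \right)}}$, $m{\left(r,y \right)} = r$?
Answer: $- \frac{63}{8} \approx -7.875$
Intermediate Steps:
$q{\left(Z \right)} = 4$ ($q{\left(Z \right)} = -3 + \left(3 - -4\right) = -3 + \left(3 + 4\right) = -3 + 7 = 4$)
$N{\left(t,l \right)} = \frac{1}{4} - \frac{t}{32}$ ($N{\left(t,l \right)} = \frac{1}{4} - \frac{t \frac{1}{4}}{8} = \frac{1}{4} - \frac{\frac{1}{4} t}{8} = \frac{1}{4} - \frac{t}{32}$)
$- 42 N{\left(m{\left(2,4 \right)},-10 \right)} = - 42 \left(\frac{1}{4} - \frac{1}{16}\right) = \left(-42\right) \frac{3}{16} = - \frac{63}{8}$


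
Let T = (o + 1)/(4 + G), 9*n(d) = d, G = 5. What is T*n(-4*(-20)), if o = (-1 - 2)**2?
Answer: 800/81 ≈ 9.8765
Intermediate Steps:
o = 9 (o = (-3)**2 = 9)
n(d) = d/9
T = 10/9 (T = (9 + 1)/(4 + 5) = 10/9 ≈ 1.1111)
T*n(-4*(-20)) = 10*((-4*(-20))/9)/9 = 10*((1/9)*80)/9 = (10/9)*(80/9) = 800/81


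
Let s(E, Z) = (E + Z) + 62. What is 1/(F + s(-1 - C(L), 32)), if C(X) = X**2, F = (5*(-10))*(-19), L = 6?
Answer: 1/1007 ≈ 0.00099305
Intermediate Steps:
F = 950 (F = -50*(-19) = 950)
s(E, Z) = 62 + E + Z
1/(F + s(-1 - C(L), 32)) = 1/(950 + (62 + (-1 - 1*6**2) + 32)) = 1/(950 + (62 + (-1 - 1*36) + 32)) = 1/(950 + (62 + (-1 - 36) + 32)) = 1/(950 + (62 - 37 + 32)) = 1/(950 + 57) = 1/1007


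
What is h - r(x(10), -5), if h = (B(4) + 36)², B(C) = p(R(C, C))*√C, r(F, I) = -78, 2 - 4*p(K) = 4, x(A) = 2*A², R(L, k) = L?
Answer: 1303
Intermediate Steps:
p(K) = -½ (p(K) = ½ - ¼*4 = ½ - 1 = -½)
B(C) = -√C/2
h = 1225 (h = (-√4/2 + 36)² = (-½*2 + 36)² = (-1 + 36)² = 35² = 1225)
h - r(x(10), -5) = 1225 - 1*(-78) = 1225 + 78 = 1303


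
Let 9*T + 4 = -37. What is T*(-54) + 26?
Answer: 272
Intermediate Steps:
T = -41/9 (T = -4/9 + (⅑)*(-37) = -4/9 - 37/9 = -41/9 ≈ -4.5556)
T*(-54) + 26 = -41/9*(-54) + 26 = 246 + 26 = 272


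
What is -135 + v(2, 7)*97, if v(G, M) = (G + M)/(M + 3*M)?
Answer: -2907/28 ≈ -103.82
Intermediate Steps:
v(G, M) = (G + M)/(4*M) (v(G, M) = (G + M)/((4*M)) = (G + M)*(1/(4*M)) = (G + M)/(4*M))
-135 + v(2, 7)*97 = -135 + ((¼)*(2 + 7)/7)*97 = -135 + ((¼)*(⅐)*9)*97 = -135 + (9/28)*97 = -135 + 873/28 = -2907/28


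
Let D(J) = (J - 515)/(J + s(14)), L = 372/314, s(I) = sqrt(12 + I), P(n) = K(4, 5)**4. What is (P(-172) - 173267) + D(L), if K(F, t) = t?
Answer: -52327021021/303139 - 12665033*sqrt(26)/606278 ≈ -1.7272e+5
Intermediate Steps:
P(n) = 625 (P(n) = 5**4 = 625)
L = 186/157 (L = 372*(1/314) = 186/157 ≈ 1.1847)
D(J) = (-515 + J)/(J + sqrt(26)) (D(J) = (J - 515)/(J + sqrt(12 + 14)) = (-515 + J)/(J + sqrt(26)))
(P(-172) - 173267) + D(L) = (625 - 173267) + (-515 + 186/157)/(186/157 + sqrt(26)) = -172642 - 80669/157/(186/157 + sqrt(26)) = -172642 - 80669/(157*(186/157 + sqrt(26)))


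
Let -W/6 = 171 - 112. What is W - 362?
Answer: -716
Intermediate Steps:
W = -354 (W = -6*(171 - 112) = -6*59 = -354)
W - 362 = -354 - 362 = -716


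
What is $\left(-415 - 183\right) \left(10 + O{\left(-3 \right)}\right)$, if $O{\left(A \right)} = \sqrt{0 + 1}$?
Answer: $-6578$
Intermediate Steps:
$O{\left(A \right)} = 1$ ($O{\left(A \right)} = \sqrt{1} = 1$)
$\left(-415 - 183\right) \left(10 + O{\left(-3 \right)}\right) = \left(-415 - 183\right) \left(10 + 1\right) = \left(-598\right) 11 = -6578$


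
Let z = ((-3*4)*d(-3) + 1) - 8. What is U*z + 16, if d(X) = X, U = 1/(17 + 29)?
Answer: 765/46 ≈ 16.630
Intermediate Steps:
U = 1/46 ≈ 0.021739
z = 29 (z = (-3*4*(-3) + 1) - 8 = (-12*(-3) + 1) - 8 = (36 + 1) - 8 = 37 - 8 = 29)
U*z + 16 = (1/46)*29 + 16 = 29/46 + 16 = 765/46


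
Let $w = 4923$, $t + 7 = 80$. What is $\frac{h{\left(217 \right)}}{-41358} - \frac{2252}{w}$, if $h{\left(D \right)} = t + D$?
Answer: $- \frac{15760981}{33934239} \approx -0.46446$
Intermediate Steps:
$t = 73$ ($t = -7 + 80 = 73$)
$h{\left(D \right)} = 73 + D$
$\frac{h{\left(217 \right)}}{-41358} - \frac{2252}{w} = \frac{73 + 217}{-41358} - \frac{2252}{4923} = 290 \left(- \frac{1}{41358}\right) - \frac{2252}{4923} = - \frac{145}{20679} - \frac{2252}{4923} = - \frac{15760981}{33934239}$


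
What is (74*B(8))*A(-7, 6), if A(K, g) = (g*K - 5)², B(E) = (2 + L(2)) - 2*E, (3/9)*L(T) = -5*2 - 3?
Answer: -8663698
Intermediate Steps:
L(T) = -39 (L(T) = 3*(-5*2 - 3) = 3*(-10 - 3) = 3*(-13) = -39)
B(E) = -37 - 2*E (B(E) = (2 - 39) - 2*E = -37 - 2*E)
A(K, g) = (-5 + K*g)² (A(K, g) = (K*g - 5)² = (-5 + K*g)²)
(74*B(8))*A(-7, 6) = (74*(-37 - 2*8))*(-5 - 7*6)² = (74*(-37 - 16))*(-5 - 42)² = (74*(-53))*(-47)² = -3922*2209 = -8663698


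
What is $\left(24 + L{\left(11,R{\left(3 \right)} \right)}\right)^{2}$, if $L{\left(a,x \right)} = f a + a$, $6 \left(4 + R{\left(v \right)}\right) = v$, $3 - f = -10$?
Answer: $31684$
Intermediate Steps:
$f = 13$ ($f = 3 - -10 = 3 + 10 = 13$)
$R{\left(v \right)} = -4 + \frac{v}{6}$
$L{\left(a,x \right)} = 14 a$ ($L{\left(a,x \right)} = 13 a + a = 14 a$)
$\left(24 + L{\left(11,R{\left(3 \right)} \right)}\right)^{2} = \left(24 + 14 \cdot 11\right)^{2} = \left(24 + 154\right)^{2} = 178^{2} = 31684$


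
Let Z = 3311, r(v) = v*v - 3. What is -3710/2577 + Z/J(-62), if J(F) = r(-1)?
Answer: -8539867/5154 ≈ -1656.9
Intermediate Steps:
r(v) = -3 + v² (r(v) = v² - 3 = -3 + v²)
J(F) = -2 (J(F) = -3 + (-1)² = -3 + 1 = -2)
-3710/2577 + Z/J(-62) = -3710/2577 + 3311/(-2) = -3710*1/2577 + 3311*(-½) = -3710/2577 - 3311/2 = -8539867/5154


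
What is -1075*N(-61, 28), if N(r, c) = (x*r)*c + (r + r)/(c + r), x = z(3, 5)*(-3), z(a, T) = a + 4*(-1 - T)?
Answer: 3817120750/33 ≈ 1.1567e+8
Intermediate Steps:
z(a, T) = -4 + a - 4*T (z(a, T) = a + (-4 - 4*T) = -4 + a - 4*T)
x = 63 (x = (-4 + 3 - 4*5)*(-3) = (-4 + 3 - 20)*(-3) = -21*(-3) = 63)
N(r, c) = 2*r/(c + r) + 63*c*r (N(r, c) = (63*r)*c + (r + r)/(c + r) = 63*c*r + (2*r)/(c + r) = 63*c*r + 2*r/(c + r) = 2*r/(c + r) + 63*c*r)
-1075*N(-61, 28) = -(-65575)*(2 + 63*28**2 + 63*28*(-61))/(28 - 61) = -(-65575)*(2 + 63*784 - 107604)/(-33) = -(-65575)*(-1)*(2 + 49392 - 107604)/33 = -(-65575)*(-1)*(-58210)/33 = -1075*(-3550810/33) = 3817120750/33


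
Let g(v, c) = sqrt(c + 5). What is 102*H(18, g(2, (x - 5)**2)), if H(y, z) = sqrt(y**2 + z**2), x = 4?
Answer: 102*sqrt(330) ≈ 1852.9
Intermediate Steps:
g(v, c) = sqrt(5 + c)
102*H(18, g(2, (x - 5)**2)) = 102*sqrt(18**2 + (sqrt(5 + (4 - 5)**2))**2) = 102*sqrt(324 + (sqrt(5 + (-1)**2))**2) = 102*sqrt(324 + (sqrt(5 + 1))**2) = 102*sqrt(324 + (sqrt(6))**2) = 102*sqrt(324 + 6) = 102*sqrt(330)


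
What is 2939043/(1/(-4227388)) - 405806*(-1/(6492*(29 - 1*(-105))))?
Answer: -5404199391608388473/434964 ≈ -1.2424e+13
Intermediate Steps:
2939043/(1/(-4227388)) - 405806*(-1/(6492*(29 - 1*(-105)))) = 2939043/(-1/4227388) - 405806*(-1/(6492*(29 + 105))) = 2939043*(-4227388) - 405806/(134*(-6492)) = -12424475109684 - 405806/(-869928) = -12424475109684 - 405806*(-1/869928) = -12424475109684 + 202903/434964 = -5404199391608388473/434964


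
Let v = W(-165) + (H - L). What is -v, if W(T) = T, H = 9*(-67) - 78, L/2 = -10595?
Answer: -20344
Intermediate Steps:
L = -21190 (L = 2*(-10595) = -21190)
H = -681 (H = -603 - 78 = -681)
v = 20344 (v = -165 + (-681 - 1*(-21190)) = -165 + (-681 + 21190) = -165 + 20509 = 20344)
-v = -1*20344 = -20344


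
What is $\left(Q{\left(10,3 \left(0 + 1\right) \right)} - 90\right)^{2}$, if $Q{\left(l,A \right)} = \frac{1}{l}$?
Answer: $\frac{808201}{100} \approx 8082.0$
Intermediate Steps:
$\left(Q{\left(10,3 \left(0 + 1\right) \right)} - 90\right)^{2} = \left(\frac{1}{10} - 90\right)^{2} = \left(- \frac{899}{10}\right)^{2} = \frac{808201}{100}$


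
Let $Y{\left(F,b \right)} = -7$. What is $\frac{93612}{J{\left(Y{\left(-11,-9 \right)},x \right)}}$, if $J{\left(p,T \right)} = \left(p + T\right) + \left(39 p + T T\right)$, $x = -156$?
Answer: $\frac{23403}{5975} \approx 3.9168$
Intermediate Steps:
$J{\left(p,T \right)} = T + T^{2} + 40 p$ ($J{\left(p,T \right)} = \left(T + p\right) + \left(39 p + T^{2}\right) = \left(T + p\right) + \left(T^{2} + 39 p\right) = T + T^{2} + 40 p$)
$\frac{93612}{J{\left(Y{\left(-11,-9 \right)},x \right)}} = \frac{93612}{-156 + \left(-156\right)^{2} + 40 \left(-7\right)} = \frac{93612}{-156 + 24336 - 280} = \frac{93612}{23900} = 93612 \cdot \frac{1}{23900} = \frac{23403}{5975}$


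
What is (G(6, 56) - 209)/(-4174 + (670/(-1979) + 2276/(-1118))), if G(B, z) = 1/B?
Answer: 1386145033/27720960276 ≈ 0.050004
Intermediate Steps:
(G(6, 56) - 209)/(-4174 + (670/(-1979) + 2276/(-1118))) = (1/6 - 209)/(-4174 + (670/(-1979) + 2276/(-1118))) = (⅙ - 209)/(-4174 + (670*(-1/1979) + 2276*(-1/1118))) = -1253/(6*(-4174 + (-670/1979 - 1138/559))) = -1253/(6*(-4174 - 2626632/1106261)) = -1253/(6*(-4620160046/1106261)) = -1253/6*(-1106261/4620160046) = 1386145033/27720960276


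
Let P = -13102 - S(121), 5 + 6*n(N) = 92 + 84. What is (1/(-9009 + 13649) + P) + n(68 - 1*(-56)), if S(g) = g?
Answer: -61222479/4640 ≈ -13195.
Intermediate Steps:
n(N) = 57/2 (n(N) = -⅚ + (92 + 84)/6 = -⅚ + (⅙)*176 = -⅚ + 88/3 = 57/2)
P = -13223 (P = -13102 - 1*121 = -13102 - 121 = -13223)
(1/(-9009 + 13649) + P) + n(68 - 1*(-56)) = (1/(-9009 + 13649) - 13223) + 57/2 = (1/4640 - 13223) + 57/2 = -61354719/4640 + 57/2 = -61222479/4640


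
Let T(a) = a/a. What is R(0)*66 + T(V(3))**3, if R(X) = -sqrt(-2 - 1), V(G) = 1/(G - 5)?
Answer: 1 - 66*I*sqrt(3) ≈ 1.0 - 114.32*I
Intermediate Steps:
V(G) = 1/(-5 + G)
T(a) = 1
R(X) = -I*sqrt(3) (R(X) = -sqrt(-3) = -I*sqrt(3))
R(0)*66 + T(V(3))**3 = -I*sqrt(3)*66 + 1**3 = -66*I*sqrt(3) + 1 = 1 - 66*I*sqrt(3)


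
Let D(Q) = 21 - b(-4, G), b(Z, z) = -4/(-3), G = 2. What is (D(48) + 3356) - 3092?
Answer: 851/3 ≈ 283.67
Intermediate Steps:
b(Z, z) = 4/3 (b(Z, z) = -4*(-⅓) = 4/3)
D(Q) = 59/3 (D(Q) = 21 - 1*4/3 = 21 - 4/3 = 59/3)
(D(48) + 3356) - 3092 = (59/3 + 3356) - 3092 = 10127/3 - 3092 = 851/3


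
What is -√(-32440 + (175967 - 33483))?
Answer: -2*√27511 ≈ -331.73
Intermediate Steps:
-√(-32440 + (175967 - 33483)) = -√(-32440 + 142484) = -√110044 = -2*√27511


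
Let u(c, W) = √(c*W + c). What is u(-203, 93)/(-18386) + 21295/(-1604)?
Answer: -21295/1604 - I*√19082/18386 ≈ -13.276 - 0.0075132*I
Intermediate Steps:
u(c, W) = √(c + W*c) (u(c, W) = √(W*c + c) = √(c + W*c))
u(-203, 93)/(-18386) + 21295/(-1604) = √(-203*(1 + 93))/(-18386) + 21295/(-1604) = √(-203*94)*(-1/18386) + 21295*(-1/1604) = √(-19082)*(-1/18386) - 21295/1604 = (I*√19082)*(-1/18386) - 21295/1604 = -I*√19082/18386 - 21295/1604 = -21295/1604 - I*√19082/18386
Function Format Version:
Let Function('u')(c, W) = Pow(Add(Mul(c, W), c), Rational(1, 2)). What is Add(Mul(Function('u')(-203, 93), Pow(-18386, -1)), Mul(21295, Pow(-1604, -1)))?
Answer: Add(Rational(-21295, 1604), Mul(Rational(-1, 18386), I, Pow(19082, Rational(1, 2)))) ≈ Add(-13.276, Mul(-0.0075132, I))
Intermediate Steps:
Function('u')(c, W) = Pow(Add(c, Mul(W, c)), Rational(1, 2)) (Function('u')(c, W) = Pow(Add(Mul(W, c), c), Rational(1, 2)) = Pow(Add(c, Mul(W, c)), Rational(1, 2)))
Add(Mul(Function('u')(-203, 93), Pow(-18386, -1)), Mul(21295, Pow(-1604, -1))) = Add(Mul(Pow(Mul(-203, Add(1, 93)), Rational(1, 2)), Pow(-18386, -1)), Mul(21295, Pow(-1604, -1))) = Add(Mul(Pow(Mul(-203, 94), Rational(1, 2)), Rational(-1, 18386)), Mul(21295, Rational(-1, 1604))) = Add(Mul(Pow(-19082, Rational(1, 2)), Rational(-1, 18386)), Rational(-21295, 1604)) = Add(Mul(Mul(I, Pow(19082, Rational(1, 2))), Rational(-1, 18386)), Rational(-21295, 1604)) = Add(Mul(Rational(-1, 18386), I, Pow(19082, Rational(1, 2))), Rational(-21295, 1604)) = Add(Rational(-21295, 1604), Mul(Rational(-1, 18386), I, Pow(19082, Rational(1, 2))))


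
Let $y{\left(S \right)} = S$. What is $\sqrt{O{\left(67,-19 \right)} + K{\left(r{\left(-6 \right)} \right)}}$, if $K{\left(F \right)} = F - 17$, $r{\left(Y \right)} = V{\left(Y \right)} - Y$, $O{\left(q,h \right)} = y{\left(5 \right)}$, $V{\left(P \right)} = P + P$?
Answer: $3 i \sqrt{2} \approx 4.2426 i$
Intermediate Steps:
$V{\left(P \right)} = 2 P$
$O{\left(q,h \right)} = 5$
$r{\left(Y \right)} = Y$ ($r{\left(Y \right)} = 2 Y - Y = Y$)
$K{\left(F \right)} = -17 + F$
$\sqrt{O{\left(67,-19 \right)} + K{\left(r{\left(-6 \right)} \right)}} = \sqrt{5 - 23} = \sqrt{-18} = 3 i \sqrt{2}$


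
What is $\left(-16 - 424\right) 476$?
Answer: $-209440$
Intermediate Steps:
$\left(-16 - 424\right) 476 = \left(-440\right) 476 = -209440$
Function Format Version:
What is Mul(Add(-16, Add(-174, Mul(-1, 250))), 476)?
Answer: -209440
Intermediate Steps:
Mul(Add(-16, Add(-174, Mul(-1, 250))), 476) = Mul(Add(-16, Add(-174, -250)), 476) = Mul(Add(-16, -424), 476) = Mul(-440, 476) = -209440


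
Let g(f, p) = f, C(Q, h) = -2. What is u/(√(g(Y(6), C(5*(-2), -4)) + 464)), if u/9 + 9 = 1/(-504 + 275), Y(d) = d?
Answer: -9279*√470/53815 ≈ -3.7381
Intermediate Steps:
u = -18558/229 (u = -81 + 9/(-504 + 275) = -81 + 9/(-229) = -81 + 9*(-1/229) = -81 - 9/229 = -18558/229 ≈ -81.039)
u/(√(g(Y(6), C(5*(-2), -4)) + 464)) = -18558/(229*√(6 + 464)) = -18558*√470/470/229 = -9279*√470/53815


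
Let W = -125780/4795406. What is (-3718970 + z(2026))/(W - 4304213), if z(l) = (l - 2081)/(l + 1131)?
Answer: 121865469424985/141043067970263 ≈ 0.86403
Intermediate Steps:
W = -62890/2397703 (W = -125780*1/4795406 = -62890/2397703 ≈ -0.026229)
z(l) = (-2081 + l)/(1131 + l)
(-3718970 + z(2026))/(W - 4304213) = (-3718970 + (-2081 + 2026)/(1131 + 2026))/(-62890/2397703 - 4304213) = (-3718970 - 55/3157)/(-10320224485629/2397703) = (-3718970 + (1/3157)*(-55))*(-2397703/10320224485629) = (-3718970 - 5/287)*(-2397703/10320224485629) = -1067344395/287*(-2397703/10320224485629) = 121865469424985/141043067970263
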